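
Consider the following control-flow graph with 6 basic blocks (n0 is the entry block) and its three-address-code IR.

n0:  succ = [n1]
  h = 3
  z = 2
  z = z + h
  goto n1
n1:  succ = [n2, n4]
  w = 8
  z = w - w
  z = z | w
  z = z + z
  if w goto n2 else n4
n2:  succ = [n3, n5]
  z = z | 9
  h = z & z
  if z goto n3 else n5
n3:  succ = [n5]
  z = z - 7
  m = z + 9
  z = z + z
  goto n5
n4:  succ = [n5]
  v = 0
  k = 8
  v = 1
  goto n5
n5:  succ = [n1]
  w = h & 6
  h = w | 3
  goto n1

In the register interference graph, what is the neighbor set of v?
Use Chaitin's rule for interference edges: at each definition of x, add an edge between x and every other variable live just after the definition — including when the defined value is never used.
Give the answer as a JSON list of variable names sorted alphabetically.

Per-block:
  n0: def={h,z} ue=∅
  n1: def={w,z} ue=∅
  n2: def={h,z} ue={z}
  n3: def={m,z} ue={z}
  n4: def={k,v} ue=∅
  n5: def={h,w} ue={h}

Backward fixpoint:
  n0 li=∅ lo={h}
  n1 li={h} lo={h,z}
  n2 li={z} lo={h,z}
  n3 li={h,z} lo={h}
  n4 li={h} lo={h}
  n5 li={h} lo={h}

Conflict graph:
  h↔{k,m,v,w,z}
  k↔{h}
  m↔{h,z}
  v↔{h}
  w↔{h,z}
  z↔{h,m,w}

N(v) = ["h"]

Answer: ["h"]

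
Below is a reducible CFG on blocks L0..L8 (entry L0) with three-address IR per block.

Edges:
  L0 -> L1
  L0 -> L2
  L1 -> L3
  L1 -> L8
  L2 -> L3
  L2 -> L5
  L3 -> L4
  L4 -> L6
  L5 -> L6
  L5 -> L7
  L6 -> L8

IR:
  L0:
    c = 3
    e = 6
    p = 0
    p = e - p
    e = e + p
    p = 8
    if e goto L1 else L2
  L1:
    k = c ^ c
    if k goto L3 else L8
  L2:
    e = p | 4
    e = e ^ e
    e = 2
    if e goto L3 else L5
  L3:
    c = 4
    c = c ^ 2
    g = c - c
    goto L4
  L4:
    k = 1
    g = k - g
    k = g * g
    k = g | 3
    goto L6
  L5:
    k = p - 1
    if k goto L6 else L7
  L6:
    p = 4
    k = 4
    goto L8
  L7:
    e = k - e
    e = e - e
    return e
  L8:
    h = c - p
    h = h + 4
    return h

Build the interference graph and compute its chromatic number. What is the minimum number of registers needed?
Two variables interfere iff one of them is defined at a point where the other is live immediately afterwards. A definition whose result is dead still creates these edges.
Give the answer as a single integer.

Block summaries:
  L0: def={c,e,p} ue=∅
  L1: def={k} ue={c}
  L2: def={e} ue={p}
  L3: def={c,g} ue=∅
  L4: def={g,k} ue={g}
  L5: def={k} ue={p}
  L6: def={k,p} ue=∅
  L7: def={e} ue={e,k}
  L8: def={h} ue={c,p}

Backward fixpoint:
  L0: in=∅ out={c,p}
  L1: in={c,p} out={c,p}
  L2: in={c,p} out={c,e,p}
  L3: in=∅ out={c,g}
  L4: in={c,g} out={c}
  L5: in={c,e,p} out={c,e,k}
  L6: in={c} out={c,p}
  L7: in={e,k} out=∅
  L8: in={c,p} out=∅

Interference:
  c: {e,g,k,p}
  e: {c,k,p}
  g: {c,k}
  h: ∅
  k: {c,e,g,p}
  p: {c,e,k}

Colouring:
  lower bound: {c,e,k,p} mutually conflict ⇒ χ ≥ 4
  4-colouring: R0={c,h}  R1={k}  R2={e,g}  R3={p}
  χ = 4

Answer: 4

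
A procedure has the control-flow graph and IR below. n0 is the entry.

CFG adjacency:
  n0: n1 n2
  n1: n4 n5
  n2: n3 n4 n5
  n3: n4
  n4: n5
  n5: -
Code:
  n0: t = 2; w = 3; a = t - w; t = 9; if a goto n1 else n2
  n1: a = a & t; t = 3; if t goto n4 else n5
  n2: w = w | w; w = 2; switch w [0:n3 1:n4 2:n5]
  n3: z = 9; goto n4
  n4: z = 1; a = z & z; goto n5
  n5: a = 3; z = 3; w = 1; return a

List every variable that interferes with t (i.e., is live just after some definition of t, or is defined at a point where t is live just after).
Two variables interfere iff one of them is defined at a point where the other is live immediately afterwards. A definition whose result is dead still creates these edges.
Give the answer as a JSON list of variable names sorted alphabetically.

def/use:
  n0: {a,t,w} / ∅
  n1: {a,t} / {a,t}
  n2: {w} / {w}
  n3: {z} / ∅
  n4: {a,z} / ∅
  n5: {a,w,z} / ∅

Backward fixpoint:
  n0: in=∅ out={a,t,w}
  n1: in={a,t} out=∅
  n2: in={w} out=∅
  n3: in=∅ out=∅
  n4: in=∅ out=∅
  n5: in=∅ out=∅

Interference:
  a: {t,w,z}
  t: {a,w}
  w: {a,t}
  z: {a}

N(t) = ["a", "w"]

Answer: ["a", "w"]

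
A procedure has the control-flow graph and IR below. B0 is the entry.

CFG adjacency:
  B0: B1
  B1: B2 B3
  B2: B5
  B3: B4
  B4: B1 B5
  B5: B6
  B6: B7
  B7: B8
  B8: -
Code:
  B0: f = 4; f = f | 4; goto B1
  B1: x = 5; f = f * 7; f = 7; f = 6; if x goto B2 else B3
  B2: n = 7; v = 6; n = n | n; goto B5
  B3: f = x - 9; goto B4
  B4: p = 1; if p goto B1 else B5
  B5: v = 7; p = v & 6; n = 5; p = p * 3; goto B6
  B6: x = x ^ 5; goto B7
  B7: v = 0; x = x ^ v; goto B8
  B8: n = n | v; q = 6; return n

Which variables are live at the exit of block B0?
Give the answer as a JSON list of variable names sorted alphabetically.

Block summaries:
  B0: def={f} ue=∅
  B1: def={f,x} ue={f}
  B2: def={n,v} ue=∅
  B3: def={f} ue={x}
  B4: def={p} ue=∅
  B5: def={n,p,v} ue=∅
  B6: def={x} ue={x}
  B7: def={v,x} ue={x}
  B8: def={n,q} ue={n,v}

Backward fixpoint:
  live B0: ∅→{f}
  live B1: {f}→{x}
  live B2: {x}→{x}
  live B3: {x}→{f,x}
  live B4: {f,x}→{f,x}
  live B5: {x}→{n,x}
  live B6: {n,x}→{n,x}
  live B7: {n,x}→{n,v}
  live B8: {n,v}→∅

live-out(B0) = ["f"]

Answer: ["f"]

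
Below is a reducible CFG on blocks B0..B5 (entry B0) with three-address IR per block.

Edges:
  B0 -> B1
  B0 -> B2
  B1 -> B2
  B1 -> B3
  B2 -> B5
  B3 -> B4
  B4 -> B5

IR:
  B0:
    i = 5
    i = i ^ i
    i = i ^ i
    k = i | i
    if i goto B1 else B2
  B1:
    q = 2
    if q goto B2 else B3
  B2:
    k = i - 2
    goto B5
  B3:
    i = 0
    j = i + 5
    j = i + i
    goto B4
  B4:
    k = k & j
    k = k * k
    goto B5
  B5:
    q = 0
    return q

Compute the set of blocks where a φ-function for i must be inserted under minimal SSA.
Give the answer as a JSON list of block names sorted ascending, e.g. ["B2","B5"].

Answer: ["B5"]

Derivation:
idom tree: B1←B0 B2←B0 B3←B1 B4←B3 B5←B0
Dom at joins:
  B2: preds {B0,B1}: {B0} ∩ {B0,B1} = {B0}; idom=B0
  B5: preds {B2,B4}: {B0,B2} ∩ {B0,B1,B3,B4} = {B0}; idom=B0

Frontier:
  join B2 pred B0: · stop@B0
  join B2 pred B1: B1 stop@B0
  join B5 pred B2: B2 stop@B0
  join B5 pred B4: B4→B3→B1 stop@B0
  B0 → ∅
  B1 → {B2,B5}
  B2 → {B5}
  B3 → {B5}
  B4 → {B5}
  B5 → ∅

φ for i: defs {B0,B3}
  DF⁺ = {B5}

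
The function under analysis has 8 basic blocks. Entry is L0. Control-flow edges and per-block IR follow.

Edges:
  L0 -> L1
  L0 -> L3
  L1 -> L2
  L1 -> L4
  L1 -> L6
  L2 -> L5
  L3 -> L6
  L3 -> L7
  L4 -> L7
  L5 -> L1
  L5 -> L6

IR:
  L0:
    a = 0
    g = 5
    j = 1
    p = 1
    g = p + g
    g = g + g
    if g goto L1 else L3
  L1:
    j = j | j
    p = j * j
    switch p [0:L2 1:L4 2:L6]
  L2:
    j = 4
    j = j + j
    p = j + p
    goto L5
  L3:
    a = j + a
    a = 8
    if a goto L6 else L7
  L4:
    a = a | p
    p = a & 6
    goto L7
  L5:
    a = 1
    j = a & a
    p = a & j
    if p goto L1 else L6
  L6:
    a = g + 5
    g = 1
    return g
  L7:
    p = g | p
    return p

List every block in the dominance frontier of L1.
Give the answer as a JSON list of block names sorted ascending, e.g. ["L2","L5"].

Answer: ["L1", "L6", "L7"]

Analysis:
idom tree: L1←L0 L2←L1 L3←L0 L4←L1 L5←L2 L6←L0 L7←L0
Dom at joins:
  L1: preds {L0,L5}: {L0} ∩ {L0,L1,L2,L5} = {L0}; idom=L0
  L6: preds {L1,L3,L5}: {L0,L1} ∩ {L0,L3} ∩ {L0,L1,L2,L5} = {L0}; idom=L0
  L7: preds {L3,L4}: {L0,L3} ∩ {L0,L1,L4} = {L0}; idom=L0

DF derivation:
  join L1 pred L0: · stop@L0
  join L1 pred L5: L5→L2→L1 stop@L0
  join L6 pred L1: L1 stop@L0
  join L6 pred L3: L3 stop@L0
  join L6 pred L5: L5→L2→L1 stop@L0
  join L7 pred L3: L3 stop@L0
  join L7 pred L4: L4→L1 stop@L0
  DF(L0)=∅
  DF(L1)={L1,L6,L7}
  DF(L2)={L1,L6}
  DF(L3)={L6,L7}
  DF(L4)={L7}
  DF(L5)={L1,L6}
  DF(L6)=∅
  DF(L7)=∅

DF(L1) = ["L1", "L6", "L7"]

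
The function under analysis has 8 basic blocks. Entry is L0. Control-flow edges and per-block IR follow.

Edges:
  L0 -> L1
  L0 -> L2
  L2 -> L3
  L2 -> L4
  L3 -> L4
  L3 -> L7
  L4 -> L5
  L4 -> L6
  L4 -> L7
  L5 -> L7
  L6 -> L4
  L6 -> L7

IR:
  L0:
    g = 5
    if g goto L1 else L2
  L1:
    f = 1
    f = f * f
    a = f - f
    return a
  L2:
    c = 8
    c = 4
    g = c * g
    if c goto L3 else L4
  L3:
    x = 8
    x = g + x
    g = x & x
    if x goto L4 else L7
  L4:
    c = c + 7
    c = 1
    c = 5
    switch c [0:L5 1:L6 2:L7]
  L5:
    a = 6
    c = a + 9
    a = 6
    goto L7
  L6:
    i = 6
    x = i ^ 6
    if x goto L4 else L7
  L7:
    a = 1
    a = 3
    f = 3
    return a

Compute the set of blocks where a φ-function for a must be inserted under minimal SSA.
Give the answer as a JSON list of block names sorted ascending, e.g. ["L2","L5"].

idom tree: L1←L0 L2←L0 L3←L2 L4←L2 L5←L4 L6←L4 L7←L2
Dom at joins:
  L4: preds {L2,L3,L6}: {L0,L2} ∩ {L0,L2,L3} ∩ {L0,L2,L4,L6} = {L0,L2}; idom=L2
  L7: preds {L3,L4,L5,L6}: {L0,L2,L3} ∩ {L0,L2,L4} ∩ {L0,L2,L4,L5} ∩ {L0,L2,L4,L6} = {L0,L2}; idom=L2

Frontier:
  join L4 pred L2: · stop@L2
  join L4 pred L3: L3 stop@L2
  join L4 pred L6: L6→L4 stop@L2
  join L7 pred L3: L3 stop@L2
  join L7 pred L4: L4 stop@L2
  join L7 pred L5: L5→L4 stop@L2
  join L7 pred L6: L6→L4 stop@L2
  DF(L0)=∅
  DF(L1)=∅
  DF(L2)=∅
  DF(L3)={L4,L7}
  DF(L4)={L4,L7}
  DF(L5)={L7}
  DF(L6)={L4,L7}
  DF(L7)=∅

φ for a: defs {L1,L5,L7}
  DF⁺ = {L7}

Answer: ["L7"]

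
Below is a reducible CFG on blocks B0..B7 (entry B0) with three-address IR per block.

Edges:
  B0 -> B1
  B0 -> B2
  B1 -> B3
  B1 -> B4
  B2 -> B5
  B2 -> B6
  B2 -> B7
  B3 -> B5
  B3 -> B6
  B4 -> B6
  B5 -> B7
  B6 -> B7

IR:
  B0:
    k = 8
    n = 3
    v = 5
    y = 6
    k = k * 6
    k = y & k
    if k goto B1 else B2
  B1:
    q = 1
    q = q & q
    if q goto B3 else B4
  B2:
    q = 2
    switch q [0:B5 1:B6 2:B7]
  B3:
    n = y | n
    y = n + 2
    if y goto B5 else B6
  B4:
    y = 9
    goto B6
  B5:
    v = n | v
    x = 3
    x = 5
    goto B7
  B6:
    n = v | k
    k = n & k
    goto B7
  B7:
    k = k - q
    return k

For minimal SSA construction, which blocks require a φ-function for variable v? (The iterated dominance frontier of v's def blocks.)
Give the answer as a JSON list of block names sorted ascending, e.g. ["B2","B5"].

idom tree: B1←B0 B2←B0 B3←B1 B4←B1 B5←B0 B6←B0 B7←B0
Dom at joins:
  B5: preds {B2,B3}: {B0,B2} ∩ {B0,B1,B3} = {B0}; idom=B0
  B6: preds {B2,B3,B4}: {B0,B2} ∩ {B0,B1,B3} ∩ {B0,B1,B4} = {B0}; idom=B0
  B7: preds {B2,B5,B6}: {B0,B2} ∩ {B0,B5} ∩ {B0,B6} = {B0}; idom=B0

Frontier:
  B5←B2: walk B2 to B0
  B5←B3: walk B3→B1 to B0
  B6←B2: walk B2 to B0
  B6←B3: walk B3→B1 to B0
  B6←B4: walk B4→B1 to B0
  B7←B2: walk B2 to B0
  B7←B5: walk B5 to B0
  B7←B6: walk B6 to B0
  B0 → ∅
  B1 → {B5,B6}
  B2 → {B5,B6,B7}
  B3 → {B5,B6}
  B4 → {B6}
  B5 → {B7}
  B6 → {B7}
  B7 → ∅

φ for v: defs {B0,B5}
  DF⁺ = {B7}

Answer: ["B7"]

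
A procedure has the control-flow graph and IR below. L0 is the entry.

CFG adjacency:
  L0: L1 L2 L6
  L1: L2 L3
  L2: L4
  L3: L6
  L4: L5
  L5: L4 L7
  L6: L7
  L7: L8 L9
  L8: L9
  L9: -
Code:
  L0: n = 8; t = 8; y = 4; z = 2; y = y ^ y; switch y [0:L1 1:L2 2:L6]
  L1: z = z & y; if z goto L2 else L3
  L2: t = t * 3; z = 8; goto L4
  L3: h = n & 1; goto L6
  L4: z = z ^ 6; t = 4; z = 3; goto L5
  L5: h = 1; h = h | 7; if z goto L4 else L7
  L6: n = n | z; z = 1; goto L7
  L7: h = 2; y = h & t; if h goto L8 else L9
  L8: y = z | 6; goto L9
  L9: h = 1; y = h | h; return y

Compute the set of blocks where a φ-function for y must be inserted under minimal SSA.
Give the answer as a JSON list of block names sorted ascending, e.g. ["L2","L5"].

Answer: ["L9"]

Derivation:
idom tree: L1←L0 L2←L0 L3←L1 L4←L2 L5←L4 L6←L0 L7←L0 L8←L7 L9←L7
Dom∩ at merges:
  L2: preds {L0,L1}: {L0} ∩ {L0,L1} = {L0}; idom=L0
  L4: preds {L2,L5}: {L0,L2} ∩ {L0,L2,L4,L5} = {L0,L2}; idom=L2
  L6: preds {L0,L3}: {L0} ∩ {L0,L1,L3} = {L0}; idom=L0
  L7: preds {L5,L6}: {L0,L2,L4,L5} ∩ {L0,L6} = {L0}; idom=L0
  L9: preds {L7,L8}: {L0,L7} ∩ {L0,L7,L8} = {L0,L7}; idom=L7

DF derivation:
  join L2 pred L0: · stop@L0
  join L2 pred L1: L1 stop@L0
  join L4 pred L2: · stop@L2
  join L4 pred L5: L5→L4 stop@L2
  join L6 pred L0: · stop@L0
  join L6 pred L3: L3→L1 stop@L0
  join L7 pred L5: L5→L4→L2 stop@L0
  join L7 pred L6: L6 stop@L0
  join L9 pred L7: · stop@L7
  join L9 pred L8: L8 stop@L7
  L0: DF=∅
  L1: DF={L2,L6}
  L2: DF={L7}
  L3: DF={L6}
  L4: DF={L4,L7}
  L5: DF={L4,L7}
  L6: DF={L7}
  L7: DF=∅
  L8: DF={L9}
  L9: DF=∅

φ for y: defs {L0,L7,L8,L9}
  DF⁺ = {L9}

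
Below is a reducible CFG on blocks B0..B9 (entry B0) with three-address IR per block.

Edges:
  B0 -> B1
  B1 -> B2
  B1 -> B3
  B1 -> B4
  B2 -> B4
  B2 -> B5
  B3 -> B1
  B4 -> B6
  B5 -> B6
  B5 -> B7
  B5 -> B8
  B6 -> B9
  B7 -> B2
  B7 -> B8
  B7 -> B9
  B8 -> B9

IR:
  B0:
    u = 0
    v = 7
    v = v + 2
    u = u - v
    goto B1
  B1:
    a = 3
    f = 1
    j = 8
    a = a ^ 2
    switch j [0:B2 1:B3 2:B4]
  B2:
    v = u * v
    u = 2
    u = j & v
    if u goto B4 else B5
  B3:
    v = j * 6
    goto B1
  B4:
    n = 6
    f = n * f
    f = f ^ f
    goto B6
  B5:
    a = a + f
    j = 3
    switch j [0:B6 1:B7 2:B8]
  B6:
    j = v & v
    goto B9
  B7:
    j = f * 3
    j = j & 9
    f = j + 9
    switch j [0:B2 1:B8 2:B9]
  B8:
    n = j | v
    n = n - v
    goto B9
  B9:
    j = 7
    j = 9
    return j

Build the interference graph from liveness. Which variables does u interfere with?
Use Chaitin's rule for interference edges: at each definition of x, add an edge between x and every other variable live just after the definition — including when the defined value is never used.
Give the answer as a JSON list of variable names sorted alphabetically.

Answer: ["a", "f", "j", "v"]

Analysis:
Per-block:
  B0: def={u,v} ue=∅
  B1: def={a,f,j} ue=∅
  B2: def={u,v} ue={j,u,v}
  B3: def={v} ue={j}
  B4: def={f,n} ue={f}
  B5: def={a,j} ue={a,f}
  B6: def={j} ue={v}
  B7: def={f,j} ue={f}
  B8: def={n} ue={j,v}
  B9: def={j} ue=∅

Liveness:
  live B0: ∅→{u,v}
  live B1: {u,v}→{a,f,j,u,v}
  live B2: {a,f,j,u,v}→{a,f,u,v}
  live B3: {j,u}→{u,v}
  live B4: {f,v}→{v}
  live B5: {a,f,u,v}→{a,f,j,u,v}
  live B6: {v}→∅
  live B7: {a,f,u,v}→{a,f,j,u,v}
  live B8: {j,v}→∅
  live B9: ∅→∅

Conflict graph:
  a — {f,j,u,v}
  f — {a,j,n,u,v}
  j — {a,f,u,v}
  n — {f,v}
  u — {a,f,j,v}
  v — {a,f,j,n,u}

N(u) = ["a", "f", "j", "v"]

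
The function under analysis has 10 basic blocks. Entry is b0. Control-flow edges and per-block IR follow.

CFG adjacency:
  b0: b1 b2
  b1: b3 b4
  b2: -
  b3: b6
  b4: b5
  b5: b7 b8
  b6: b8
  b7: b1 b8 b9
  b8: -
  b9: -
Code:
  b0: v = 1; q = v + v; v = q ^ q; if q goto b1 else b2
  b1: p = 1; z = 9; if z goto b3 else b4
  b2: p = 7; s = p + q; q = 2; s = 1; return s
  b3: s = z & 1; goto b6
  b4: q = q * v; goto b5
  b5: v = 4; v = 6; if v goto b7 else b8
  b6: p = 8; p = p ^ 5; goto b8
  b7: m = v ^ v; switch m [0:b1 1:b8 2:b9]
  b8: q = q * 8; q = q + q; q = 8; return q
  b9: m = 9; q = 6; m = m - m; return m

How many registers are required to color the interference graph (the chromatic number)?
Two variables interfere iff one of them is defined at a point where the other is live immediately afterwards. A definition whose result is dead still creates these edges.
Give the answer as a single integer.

Answer: 3

Analysis:
def/use:
  b0: {q,v} / ∅
  b1: {p,z} / ∅
  b2: {p,q,s} / {q}
  b3: {s} / {z}
  b4: {q} / {q,v}
  b5: {v} / ∅
  b6: {p} / ∅
  b7: {m} / {v}
  b8: {q} / {q}
  b9: {m,q} / ∅

Live sets:
  b0 li=∅ lo={q,v}
  b1 li={q,v} lo={q,v,z}
  b2 li={q} lo=∅
  b3 li={q,z} lo={q}
  b4 li={q,v} lo={q}
  b5 li={q} lo={q,v}
  b6 li={q} lo={q}
  b7 li={q,v} lo={q,v}
  b8 li={q} lo=∅
  b9 li=∅ lo=∅

Interference:
  m↔{q,v}
  p↔{q,v}
  q↔{m,p,s,v,z}
  s↔{q}
  v↔{m,p,q,z}
  z↔{q,v}

Chromatic number:
  lower bound: {m,q,v} mutually conflict ⇒ χ ≥ 3
  3-colouring: c0={q}  c1={s,v}  c2={m,p,z}
  χ = 3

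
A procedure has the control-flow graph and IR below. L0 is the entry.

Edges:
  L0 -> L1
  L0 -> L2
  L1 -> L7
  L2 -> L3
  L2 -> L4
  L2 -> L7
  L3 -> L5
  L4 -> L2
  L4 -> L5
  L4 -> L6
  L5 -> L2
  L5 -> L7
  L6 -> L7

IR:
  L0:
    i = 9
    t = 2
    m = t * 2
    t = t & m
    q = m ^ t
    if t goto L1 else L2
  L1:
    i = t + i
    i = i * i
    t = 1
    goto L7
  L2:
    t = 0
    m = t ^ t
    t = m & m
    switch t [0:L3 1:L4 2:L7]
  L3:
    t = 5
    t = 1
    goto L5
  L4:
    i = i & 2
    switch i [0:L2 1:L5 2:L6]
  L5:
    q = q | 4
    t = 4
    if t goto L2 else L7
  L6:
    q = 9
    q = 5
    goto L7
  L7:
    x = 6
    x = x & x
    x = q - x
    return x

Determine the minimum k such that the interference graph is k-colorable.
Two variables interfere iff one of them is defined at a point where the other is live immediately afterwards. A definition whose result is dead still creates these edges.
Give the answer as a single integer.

def/use:
  L0: {i,m,q,t} / ∅
  L1: {i,t} / {i,t}
  L2: {m,t} / ∅
  L3: {t} / ∅
  L4: {i} / {i}
  L5: {q,t} / {q}
  L6: {q} / ∅
  L7: {x} / {q}

Liveness:
  L0: in=∅ out={i,q,t}
  L1: in={i,q,t} out={q}
  L2: in={i,q} out={i,q}
  L3: in={i,q} out={i,q}
  L4: in={i,q} out={i,q}
  L5: in={i,q} out={i,q}
  L6: in=∅ out={q}
  L7: in={q} out=∅

Interfere edges:
  i: {m,q,t}
  m: {i,q,t}
  q: {i,m,t,x}
  t: {i,m,q}
  x: {q}

Colouring:
  {i,m,q,t} pairwise interfere (4-clique) ⇒ χ ≥ 4
  assign i→c1 m→c2 q→c0 t→c3 x→c1 — no edge inside a register ⇒ χ ≤ 4
  χ = 4

Answer: 4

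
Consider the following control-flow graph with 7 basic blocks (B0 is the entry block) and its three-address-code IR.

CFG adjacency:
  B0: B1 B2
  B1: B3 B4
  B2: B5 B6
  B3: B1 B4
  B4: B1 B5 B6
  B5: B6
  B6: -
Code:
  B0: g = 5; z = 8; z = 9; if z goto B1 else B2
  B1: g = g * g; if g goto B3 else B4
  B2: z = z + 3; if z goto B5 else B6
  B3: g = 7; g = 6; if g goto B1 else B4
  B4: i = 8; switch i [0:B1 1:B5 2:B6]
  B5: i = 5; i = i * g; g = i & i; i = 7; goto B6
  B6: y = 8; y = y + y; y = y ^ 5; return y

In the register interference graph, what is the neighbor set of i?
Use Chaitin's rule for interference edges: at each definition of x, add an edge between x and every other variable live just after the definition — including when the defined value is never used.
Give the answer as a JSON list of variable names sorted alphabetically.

def/use:
  B0: {g,z} / ∅
  B1: {g} / {g}
  B2: {z} / {z}
  B3: {g} / ∅
  B4: {i} / ∅
  B5: {g,i} / {g}
  B6: {y} / ∅

Liveness:
  B0 li=∅ lo={g,z}
  B1 li={g} lo={g}
  B2 li={g,z} lo={g}
  B3 li=∅ lo={g}
  B4 li={g} lo={g}
  B5 li={g} lo=∅
  B6 li=∅ lo=∅

Interference:
  g↔{i,z}
  i↔{g}
  y↔∅
  z↔{g}

N(i) = ["g"]

Answer: ["g"]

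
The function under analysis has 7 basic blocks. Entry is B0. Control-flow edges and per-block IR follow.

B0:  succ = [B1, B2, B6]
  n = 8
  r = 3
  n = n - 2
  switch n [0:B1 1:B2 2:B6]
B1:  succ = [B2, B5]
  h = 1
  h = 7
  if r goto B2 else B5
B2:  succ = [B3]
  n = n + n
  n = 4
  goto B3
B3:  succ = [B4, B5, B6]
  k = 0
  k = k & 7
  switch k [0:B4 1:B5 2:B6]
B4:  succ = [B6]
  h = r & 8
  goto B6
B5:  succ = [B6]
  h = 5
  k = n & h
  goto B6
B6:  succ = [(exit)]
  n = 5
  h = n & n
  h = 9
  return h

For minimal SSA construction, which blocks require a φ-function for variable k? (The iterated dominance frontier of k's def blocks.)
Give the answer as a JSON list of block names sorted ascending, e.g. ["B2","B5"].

Answer: ["B5", "B6"]

Working:
idom tree: B1←B0 B2←B0 B3←B2 B4←B3 B5←B0 B6←B0
Join-block Dom:
  B2: preds {B0,B1}: {B0} ∩ {B0,B1} = {B0}; idom=B0
  B5: preds {B1,B3}: {B0,B1} ∩ {B0,B2,B3} = {B0}; idom=B0
  B6: preds {B0,B3,B4,B5}: {B0} ∩ {B0,B2,B3} ∩ {B0,B2,B3,B4} ∩ {B0,B5} = {B0}; idom=B0

DF walk-up:
  B2←B0: walk · to B0
  B2←B1: walk B1 to B0
  B5←B1: walk B1 to B0
  B5←B3: walk B3→B2 to B0
  B6←B0: walk · to B0
  B6←B3: walk B3→B2 to B0
  B6←B4: walk B4→B3→B2 to B0
  B6←B5: walk B5 to B0
  B0: DF=∅
  B1: DF={B2,B5}
  B2: DF={B5,B6}
  B3: DF={B5,B6}
  B4: DF={B6}
  B5: DF={B6}
  B6: DF=∅

φ for k: defs {B3,B5}
  DF⁺ = {B5,B6}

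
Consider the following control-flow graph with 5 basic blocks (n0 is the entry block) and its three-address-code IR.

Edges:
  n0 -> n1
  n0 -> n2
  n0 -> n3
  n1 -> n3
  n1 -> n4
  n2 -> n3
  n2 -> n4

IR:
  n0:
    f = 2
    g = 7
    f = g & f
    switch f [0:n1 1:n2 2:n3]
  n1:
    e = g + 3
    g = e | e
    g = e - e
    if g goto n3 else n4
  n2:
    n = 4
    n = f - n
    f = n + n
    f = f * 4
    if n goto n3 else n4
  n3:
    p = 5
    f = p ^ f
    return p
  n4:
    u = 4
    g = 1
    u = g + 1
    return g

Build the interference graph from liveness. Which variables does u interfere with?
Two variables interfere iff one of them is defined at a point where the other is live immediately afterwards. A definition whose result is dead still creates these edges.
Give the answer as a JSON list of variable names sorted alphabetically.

Answer: ["g"]

Derivation:
def/use:
  n0 def {f,g} use ∅
  n1 def {e,g} use {g}
  n2 def {f,n} use {f}
  n3 def {f,p} use {f}
  n4 def {g,u} use ∅

Backward fixpoint:
  n0 li=∅ lo={f,g}
  n1 li={f,g} lo={f}
  n2 li={f} lo={f}
  n3 li={f} lo=∅
  n4 li=∅ lo=∅

Interference:
  e↔{f,g}
  f↔{e,g,n,p}
  g↔{e,f,u}
  n↔{f}
  p↔{f}
  u↔{g}

N(u) = ["g"]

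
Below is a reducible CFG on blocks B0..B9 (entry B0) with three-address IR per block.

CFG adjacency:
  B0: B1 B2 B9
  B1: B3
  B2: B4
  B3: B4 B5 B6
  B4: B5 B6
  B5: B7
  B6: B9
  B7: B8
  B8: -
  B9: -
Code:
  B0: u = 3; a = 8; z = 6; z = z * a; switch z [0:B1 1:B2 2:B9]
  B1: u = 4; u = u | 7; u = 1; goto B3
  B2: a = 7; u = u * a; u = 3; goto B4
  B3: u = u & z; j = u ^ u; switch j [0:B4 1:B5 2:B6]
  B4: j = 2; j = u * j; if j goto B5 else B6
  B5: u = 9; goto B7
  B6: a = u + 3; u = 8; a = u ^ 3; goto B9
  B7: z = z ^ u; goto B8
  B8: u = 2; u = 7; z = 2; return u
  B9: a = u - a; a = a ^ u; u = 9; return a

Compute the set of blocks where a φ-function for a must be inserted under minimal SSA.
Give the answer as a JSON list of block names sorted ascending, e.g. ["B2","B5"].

idom tree: B1←B0 B2←B0 B3←B1 B4←B0 B5←B0 B6←B0 B7←B5 B8←B7 B9←B0
Dom∩ at merges:
  B4: preds {B2,B3}: {B0,B2} ∩ {B0,B1,B3} = {B0}; idom=B0
  B5: preds {B3,B4}: {B0,B1,B3} ∩ {B0,B4} = {B0}; idom=B0
  B6: preds {B3,B4}: {B0,B1,B3} ∩ {B0,B4} = {B0}; idom=B0
  B9: preds {B0,B6}: {B0} ∩ {B0,B6} = {B0}; idom=B0

DF derivation:
  B4←B2: walk B2 to B0
  B4←B3: walk B3→B1 to B0
  B5←B3: walk B3→B1 to B0
  B5←B4: walk B4 to B0
  B6←B3: walk B3→B1 to B0
  B6←B4: walk B4 to B0
  B9←B0: walk · to B0
  B9←B6: walk B6 to B0
  B0: DF=∅
  B1: DF={B4,B5,B6}
  B2: DF={B4}
  B3: DF={B4,B5,B6}
  B4: DF={B5,B6}
  B5: DF=∅
  B6: DF={B9}
  B7: DF=∅
  B8: DF=∅
  B9: DF=∅

φ for a: defs {B0,B2,B6,B9}
  DF⁺ = {B4,B5,B6,B9}

Answer: ["B4", "B5", "B6", "B9"]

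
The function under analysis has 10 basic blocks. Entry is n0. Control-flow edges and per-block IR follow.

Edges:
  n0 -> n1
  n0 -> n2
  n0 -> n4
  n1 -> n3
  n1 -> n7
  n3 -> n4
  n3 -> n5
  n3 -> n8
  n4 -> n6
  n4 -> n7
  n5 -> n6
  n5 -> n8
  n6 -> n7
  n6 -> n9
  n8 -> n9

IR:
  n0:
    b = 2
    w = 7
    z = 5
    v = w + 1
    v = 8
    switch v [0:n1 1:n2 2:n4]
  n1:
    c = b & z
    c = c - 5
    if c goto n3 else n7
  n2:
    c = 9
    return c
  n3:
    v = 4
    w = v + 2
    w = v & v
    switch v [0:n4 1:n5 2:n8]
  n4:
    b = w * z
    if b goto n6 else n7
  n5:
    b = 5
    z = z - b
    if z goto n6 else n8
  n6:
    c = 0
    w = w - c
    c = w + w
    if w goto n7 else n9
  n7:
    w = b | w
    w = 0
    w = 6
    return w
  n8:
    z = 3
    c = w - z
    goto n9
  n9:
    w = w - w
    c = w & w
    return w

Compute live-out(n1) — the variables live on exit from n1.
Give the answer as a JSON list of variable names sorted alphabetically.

Answer: ["b", "w", "z"]

Analysis:
Block summaries:
  n0 def {b,v,w,z} use ∅
  n1 def {c} use {b,z}
  n2 def {c} use ∅
  n3 def {v,w} use ∅
  n4 def {b} use {w,z}
  n5 def {b,z} use {z}
  n6 def {c,w} use {w}
  n7 def {w} use {b,w}
  n8 def {c,z} use {w}
  n9 def {c,w} use {w}

Live sets:
  n0: in=∅ out={b,w,z}
  n1: in={b,w,z} out={b,w,z}
  n2: in=∅ out=∅
  n3: in={z} out={w,z}
  n4: in={w,z} out={b,w}
  n5: in={w,z} out={b,w}
  n6: in={b,w} out={b,w}
  n7: in={b,w} out=∅
  n8: in={w} out={w}
  n9: in={w} out=∅

live-out(n1) = ["b", "w", "z"]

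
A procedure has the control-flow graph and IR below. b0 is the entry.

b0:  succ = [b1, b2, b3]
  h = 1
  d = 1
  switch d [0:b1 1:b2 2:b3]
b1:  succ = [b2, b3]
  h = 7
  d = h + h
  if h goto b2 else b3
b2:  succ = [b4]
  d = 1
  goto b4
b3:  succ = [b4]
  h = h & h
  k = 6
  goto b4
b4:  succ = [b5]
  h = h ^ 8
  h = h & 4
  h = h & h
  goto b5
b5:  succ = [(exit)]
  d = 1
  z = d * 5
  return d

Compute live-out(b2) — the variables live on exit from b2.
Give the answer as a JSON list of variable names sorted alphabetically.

Answer: ["h"]

Derivation:
def/use:
  b0: {d,h} / ∅
  b1: {d,h} / ∅
  b2: {d} / ∅
  b3: {h,k} / {h}
  b4: {h} / {h}
  b5: {d,z} / ∅

Live sets:
  b0 li=∅ lo={h}
  b1 li=∅ lo={h}
  b2 li={h} lo={h}
  b3 li={h} lo={h}
  b4 li={h} lo=∅
  b5 li=∅ lo=∅

live-out(b2) = ["h"]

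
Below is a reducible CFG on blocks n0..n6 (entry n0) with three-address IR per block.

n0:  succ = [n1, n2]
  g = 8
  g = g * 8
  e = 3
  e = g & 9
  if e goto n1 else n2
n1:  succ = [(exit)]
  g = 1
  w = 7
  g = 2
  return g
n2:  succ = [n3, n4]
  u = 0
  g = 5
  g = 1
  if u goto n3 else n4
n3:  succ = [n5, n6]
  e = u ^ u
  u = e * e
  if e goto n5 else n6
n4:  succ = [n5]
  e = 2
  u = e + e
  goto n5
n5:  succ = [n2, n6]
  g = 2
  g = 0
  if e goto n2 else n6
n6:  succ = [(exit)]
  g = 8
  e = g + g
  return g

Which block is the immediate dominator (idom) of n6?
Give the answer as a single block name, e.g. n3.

Answer: n2

Working:
idom tree: n1←n0 n2←n0 n3←n2 n4←n2 n5←n2 n6←n2
Dom at joins:
  n2: preds {n0,n5}: {n0} ∩ {n0,n2,n5} = {n0}; idom=n0
  n5: preds {n3,n4}: {n0,n2,n3} ∩ {n0,n2,n4} = {n0,n2}; idom=n2
  n6: preds {n3,n5}: {n0,n2,n3} ∩ {n0,n2,n5} = {n0,n2}; idom=n2

idom(n6) = n2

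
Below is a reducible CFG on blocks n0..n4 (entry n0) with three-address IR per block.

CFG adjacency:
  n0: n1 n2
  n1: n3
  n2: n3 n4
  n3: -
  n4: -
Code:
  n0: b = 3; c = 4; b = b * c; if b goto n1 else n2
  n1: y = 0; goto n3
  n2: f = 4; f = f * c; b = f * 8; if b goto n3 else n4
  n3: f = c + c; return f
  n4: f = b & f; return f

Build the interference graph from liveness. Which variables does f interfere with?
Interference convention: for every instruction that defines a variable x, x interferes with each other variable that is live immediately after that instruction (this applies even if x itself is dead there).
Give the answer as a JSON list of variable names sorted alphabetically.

def/use:
  n0 def {b,c} use ∅
  n1 def {y} use ∅
  n2 def {b,f} use {c}
  n3 def {f} use {c}
  n4 def {f} use {b,f}

Liveness:
  n0 li=∅ lo={c}
  n1 li={c} lo={c}
  n2 li={c} lo={b,c,f}
  n3 li={c} lo=∅
  n4 li={b,f} lo=∅

Interfere edges:
  b: {c,f}
  c: {b,f,y}
  f: {b,c}
  y: {c}

N(f) = ["b", "c"]

Answer: ["b", "c"]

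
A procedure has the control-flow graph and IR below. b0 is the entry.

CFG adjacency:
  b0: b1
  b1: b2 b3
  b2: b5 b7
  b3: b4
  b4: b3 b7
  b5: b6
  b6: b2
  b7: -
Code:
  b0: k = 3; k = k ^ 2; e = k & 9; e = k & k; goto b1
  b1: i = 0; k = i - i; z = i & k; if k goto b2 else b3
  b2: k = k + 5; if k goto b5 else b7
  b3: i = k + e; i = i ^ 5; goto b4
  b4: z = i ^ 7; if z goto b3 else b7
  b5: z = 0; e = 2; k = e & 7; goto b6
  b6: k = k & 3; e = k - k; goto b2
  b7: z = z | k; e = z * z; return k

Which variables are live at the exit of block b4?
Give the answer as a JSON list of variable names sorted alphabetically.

Answer: ["e", "k", "z"]

Analysis:
def/use:
  b0: {e,k} / ∅
  b1: {i,k,z} / ∅
  b2: {k} / {k}
  b3: {i} / {e,k}
  b4: {z} / {i}
  b5: {e,k,z} / ∅
  b6: {e,k} / {k}
  b7: {e,z} / {k,z}

Backward fixpoint:
  b0 li=∅ lo={e}
  b1 li={e} lo={e,k,z}
  b2 li={k,z} lo={k,z}
  b3 li={e,k} lo={e,i,k}
  b4 li={e,i,k} lo={e,k,z}
  b5 li=∅ lo={k,z}
  b6 li={k,z} lo={k,z}
  b7 li={k,z} lo=∅

live-out(b4) = ["e", "k", "z"]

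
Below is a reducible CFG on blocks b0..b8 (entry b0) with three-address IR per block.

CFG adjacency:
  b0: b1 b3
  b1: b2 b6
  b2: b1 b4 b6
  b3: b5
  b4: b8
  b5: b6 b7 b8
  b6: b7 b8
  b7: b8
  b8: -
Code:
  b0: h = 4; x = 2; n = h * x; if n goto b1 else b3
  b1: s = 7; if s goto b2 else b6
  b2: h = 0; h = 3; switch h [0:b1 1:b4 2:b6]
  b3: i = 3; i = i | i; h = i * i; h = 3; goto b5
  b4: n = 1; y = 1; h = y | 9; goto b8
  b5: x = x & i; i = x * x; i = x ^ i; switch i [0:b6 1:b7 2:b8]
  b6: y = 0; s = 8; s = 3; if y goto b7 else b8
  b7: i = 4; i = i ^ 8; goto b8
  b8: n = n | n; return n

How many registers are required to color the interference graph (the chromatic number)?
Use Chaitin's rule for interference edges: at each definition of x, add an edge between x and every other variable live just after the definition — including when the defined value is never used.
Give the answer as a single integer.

Answer: 4

Analysis:
def/use:
  b0: {h,n,x} / ∅
  b1: {s} / ∅
  b2: {h} / ∅
  b3: {h,i} / ∅
  b4: {h,n,y} / ∅
  b5: {i,x} / {i,x}
  b6: {s,y} / ∅
  b7: {i} / ∅
  b8: {n} / {n}

Live sets:
  live b0: ∅→{n,x}
  live b1: {n}→{n}
  live b2: {n}→{n}
  live b3: {n,x}→{i,n,x}
  live b4: ∅→{n}
  live b5: {i,n,x}→{n}
  live b6: {n}→{n}
  live b7: {n}→{n}
  live b8: {n}→∅

Interfere edges:
  h — {i,n,x}
  i — {h,n,x}
  n — {h,i,s,x,y}
  s — {n,y}
  x — {h,i,n}
  y — {n,s}

Colouring:
  {h,i,n,x} pairwise interfere (4-clique) ⇒ χ ≥ 4
  assign h→r1 i→r2 n→r0 s→r1 x→r3 y→r2 — no edge inside a register ⇒ χ ≤ 4
  χ = 4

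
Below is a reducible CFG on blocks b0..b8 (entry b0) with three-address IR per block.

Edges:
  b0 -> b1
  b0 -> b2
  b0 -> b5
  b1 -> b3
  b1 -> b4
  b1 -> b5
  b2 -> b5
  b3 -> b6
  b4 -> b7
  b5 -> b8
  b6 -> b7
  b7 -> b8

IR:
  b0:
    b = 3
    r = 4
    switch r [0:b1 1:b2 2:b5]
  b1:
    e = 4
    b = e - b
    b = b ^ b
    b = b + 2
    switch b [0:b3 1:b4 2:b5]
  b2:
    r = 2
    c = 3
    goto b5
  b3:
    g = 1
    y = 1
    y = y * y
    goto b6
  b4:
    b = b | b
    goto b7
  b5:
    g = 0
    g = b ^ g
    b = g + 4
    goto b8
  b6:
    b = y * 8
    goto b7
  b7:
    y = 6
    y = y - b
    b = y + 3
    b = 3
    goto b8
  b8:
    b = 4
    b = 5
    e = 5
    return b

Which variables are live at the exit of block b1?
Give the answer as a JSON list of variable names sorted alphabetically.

Per-block:
  b0 def {b,r} use ∅
  b1 def {b,e} use {b}
  b2 def {c,r} use ∅
  b3 def {g,y} use ∅
  b4 def {b} use {b}
  b5 def {b,g} use {b}
  b6 def {b} use {y}
  b7 def {b,y} use {b}
  b8 def {b,e} use ∅

Backward fixpoint:
  b0: in=∅ out={b}
  b1: in={b} out={b}
  b2: in={b} out={b}
  b3: in=∅ out={y}
  b4: in={b} out={b}
  b5: in={b} out=∅
  b6: in={y} out={b}
  b7: in={b} out=∅
  b8: in=∅ out=∅

live-out(b1) = ["b"]

Answer: ["b"]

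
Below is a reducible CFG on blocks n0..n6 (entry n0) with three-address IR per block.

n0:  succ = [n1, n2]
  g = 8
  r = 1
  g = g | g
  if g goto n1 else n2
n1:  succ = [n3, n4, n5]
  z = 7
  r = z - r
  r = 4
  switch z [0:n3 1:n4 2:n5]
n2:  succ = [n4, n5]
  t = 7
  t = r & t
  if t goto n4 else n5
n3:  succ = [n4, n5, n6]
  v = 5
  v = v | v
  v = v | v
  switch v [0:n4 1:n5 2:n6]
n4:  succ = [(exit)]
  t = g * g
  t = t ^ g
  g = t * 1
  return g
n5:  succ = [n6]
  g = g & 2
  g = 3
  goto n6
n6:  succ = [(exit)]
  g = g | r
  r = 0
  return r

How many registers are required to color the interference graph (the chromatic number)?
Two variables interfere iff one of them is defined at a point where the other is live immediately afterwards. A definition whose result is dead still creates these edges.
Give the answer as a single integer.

Block summaries:
  n0: def={g,r} ue=∅
  n1: def={r,z} ue={r}
  n2: def={t} ue={r}
  n3: def={v} ue=∅
  n4: def={g,t} ue={g}
  n5: def={g} ue={g}
  n6: def={g,r} ue={g,r}

Live sets:
  n0 li=∅ lo={g,r}
  n1 li={g,r} lo={g,r}
  n2 li={g,r} lo={g,r}
  n3 li={g,r} lo={g,r}
  n4 li={g} lo=∅
  n5 li={g,r} lo={g,r}
  n6 li={g,r} lo=∅

Interference:
  g↔{r,t,v,z}
  r↔{g,t,v,z}
  t↔{g,r}
  v↔{g,r}
  z↔{g,r}

Chromatic number:
  {g,r,t} pairwise interfere (3-clique) ⇒ χ ≥ 3
  assign g→r0 r→r1 t→r2 v→r2 z→r2 — no edge inside a register ⇒ χ ≤ 3
  χ = 3

Answer: 3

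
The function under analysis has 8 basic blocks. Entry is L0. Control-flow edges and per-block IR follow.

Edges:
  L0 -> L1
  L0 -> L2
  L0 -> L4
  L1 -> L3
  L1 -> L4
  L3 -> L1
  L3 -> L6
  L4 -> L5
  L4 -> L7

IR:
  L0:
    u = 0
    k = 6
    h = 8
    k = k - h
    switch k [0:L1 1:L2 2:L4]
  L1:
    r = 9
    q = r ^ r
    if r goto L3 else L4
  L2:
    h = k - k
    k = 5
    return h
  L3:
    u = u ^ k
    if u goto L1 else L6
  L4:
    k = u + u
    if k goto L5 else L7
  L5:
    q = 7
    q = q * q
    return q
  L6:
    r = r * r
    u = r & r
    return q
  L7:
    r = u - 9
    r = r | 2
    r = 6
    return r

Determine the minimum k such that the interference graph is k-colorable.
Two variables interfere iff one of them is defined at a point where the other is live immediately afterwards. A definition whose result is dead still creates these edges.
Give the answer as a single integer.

Answer: 4

Working:
def/use:
  L0: def={h,k,u} ue=∅
  L1: def={q,r} ue=∅
  L2: def={h,k} ue={k}
  L3: def={u} ue={k,u}
  L4: def={k} ue={u}
  L5: def={q} ue=∅
  L6: def={r,u} ue={q,r}
  L7: def={r} ue={u}

Live sets:
  live L0: ∅→{k,u}
  live L1: {k,u}→{k,q,r,u}
  live L2: {k}→∅
  live L3: {k,q,r,u}→{k,q,r,u}
  live L4: {u}→{u}
  live L5: ∅→∅
  live L6: {q,r}→∅
  live L7: {u}→∅

Interfere edges:
  h: {k,u}
  k: {h,q,r,u}
  q: {k,r,u}
  r: {k,q,u}
  u: {h,k,q,r}

Chromatic number:
  lower bound: {k,q,r,u} mutually conflict ⇒ χ ≥ 4
  4-colouring: c0={k}  c1={u}  c2={h,q}  c3={r}
  χ = 4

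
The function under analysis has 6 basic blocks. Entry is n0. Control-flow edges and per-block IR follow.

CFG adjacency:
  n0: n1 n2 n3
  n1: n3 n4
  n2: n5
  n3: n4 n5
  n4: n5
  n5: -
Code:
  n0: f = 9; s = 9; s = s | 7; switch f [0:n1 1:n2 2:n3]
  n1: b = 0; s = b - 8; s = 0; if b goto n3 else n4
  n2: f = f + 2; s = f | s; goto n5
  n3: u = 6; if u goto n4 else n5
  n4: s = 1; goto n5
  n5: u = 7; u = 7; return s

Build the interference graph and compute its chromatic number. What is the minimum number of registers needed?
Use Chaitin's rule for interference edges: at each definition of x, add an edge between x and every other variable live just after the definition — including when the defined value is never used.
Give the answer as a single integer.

Answer: 2

Derivation:
Per-block:
  n0: def={f,s} ue=∅
  n1: def={b,s} ue=∅
  n2: def={f,s} ue={f,s}
  n3: def={u} ue=∅
  n4: def={s} ue=∅
  n5: def={u} ue={s}

Live sets:
  n0: in=∅ out={f,s}
  n1: in=∅ out={s}
  n2: in={f,s} out={s}
  n3: in={s} out={s}
  n4: in=∅ out={s}
  n5: in={s} out=∅

Interference:
  b↔{s}
  f↔{s}
  s↔{b,f,u}
  u↔{s}

Chromatic number:
  clique {b,s} ⇒ need ≥ 2
  2-colouring: R0={s}  R1={b,f,u}
  χ = 2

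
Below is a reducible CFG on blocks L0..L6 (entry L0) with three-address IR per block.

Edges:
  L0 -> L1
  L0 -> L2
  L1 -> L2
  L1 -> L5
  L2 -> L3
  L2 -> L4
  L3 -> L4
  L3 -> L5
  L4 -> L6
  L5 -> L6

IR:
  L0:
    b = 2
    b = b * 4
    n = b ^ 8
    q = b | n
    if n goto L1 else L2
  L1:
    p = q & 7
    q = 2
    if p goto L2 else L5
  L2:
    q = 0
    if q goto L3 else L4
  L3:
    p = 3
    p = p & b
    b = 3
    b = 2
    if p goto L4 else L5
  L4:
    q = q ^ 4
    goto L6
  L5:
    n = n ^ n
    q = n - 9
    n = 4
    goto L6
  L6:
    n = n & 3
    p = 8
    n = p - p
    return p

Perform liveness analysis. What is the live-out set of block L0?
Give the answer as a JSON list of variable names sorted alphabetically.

Block summaries:
  L0: def={b,n,q} ue=∅
  L1: def={p,q} ue={q}
  L2: def={q} ue=∅
  L3: def={b,p} ue={b}
  L4: def={q} ue={q}
  L5: def={n,q} ue={n}
  L6: def={n,p} ue={n}

Live sets:
  L0: in=∅ out={b,n,q}
  L1: in={b,n,q} out={b,n}
  L2: in={b,n} out={b,n,q}
  L3: in={b,n,q} out={n,q}
  L4: in={n,q} out={n}
  L5: in={n} out={n}
  L6: in={n} out=∅

live-out(L0) = ["b", "n", "q"]

Answer: ["b", "n", "q"]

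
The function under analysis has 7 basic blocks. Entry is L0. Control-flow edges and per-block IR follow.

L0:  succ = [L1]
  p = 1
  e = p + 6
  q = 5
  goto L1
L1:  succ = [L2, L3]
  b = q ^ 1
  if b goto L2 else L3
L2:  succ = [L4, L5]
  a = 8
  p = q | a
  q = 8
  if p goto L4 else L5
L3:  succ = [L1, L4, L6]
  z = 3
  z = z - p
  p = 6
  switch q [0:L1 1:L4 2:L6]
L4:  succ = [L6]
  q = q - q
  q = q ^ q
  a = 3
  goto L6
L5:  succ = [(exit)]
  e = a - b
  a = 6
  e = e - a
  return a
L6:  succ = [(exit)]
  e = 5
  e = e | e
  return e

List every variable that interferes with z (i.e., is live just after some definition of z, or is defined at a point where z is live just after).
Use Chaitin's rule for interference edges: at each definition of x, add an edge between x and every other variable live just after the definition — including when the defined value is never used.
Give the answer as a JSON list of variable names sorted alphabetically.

Block summaries:
  L0 def {e,p,q} use ∅
  L1 def {b} use {q}
  L2 def {a,p,q} use {q}
  L3 def {p,z} use {p,q}
  L4 def {a,q} use {q}
  L5 def {a,e} use {a,b}
  L6 def {e} use ∅

Liveness:
  live L0: ∅→{p,q}
  live L1: {p,q}→{b,p,q}
  live L2: {b,q}→{a,b,q}
  live L3: {p,q}→{p,q}
  live L4: {q}→∅
  live L5: {a,b}→∅
  live L6: ∅→∅

Interfere edges:
  a↔{b,e,p,q}
  b↔{a,p,q}
  e↔{a,p}
  p↔{a,b,e,q,z}
  q↔{a,b,p,z}
  z↔{p,q}

N(z) = ["p", "q"]

Answer: ["p", "q"]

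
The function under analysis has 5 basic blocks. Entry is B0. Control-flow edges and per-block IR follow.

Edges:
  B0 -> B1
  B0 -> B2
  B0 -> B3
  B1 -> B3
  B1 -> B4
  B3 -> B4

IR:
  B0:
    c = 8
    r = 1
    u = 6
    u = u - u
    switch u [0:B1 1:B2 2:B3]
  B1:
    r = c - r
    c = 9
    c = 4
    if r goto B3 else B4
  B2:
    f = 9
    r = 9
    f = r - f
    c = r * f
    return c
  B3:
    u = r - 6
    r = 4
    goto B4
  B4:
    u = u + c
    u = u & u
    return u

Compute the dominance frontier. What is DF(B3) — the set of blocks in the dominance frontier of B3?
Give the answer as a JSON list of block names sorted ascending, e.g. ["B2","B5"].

idom tree: B1←B0 B2←B0 B3←B0 B4←B0
Dom at joins:
  B3: preds {B0,B1}: {B0} ∩ {B0,B1} = {B0}; idom=B0
  B4: preds {B1,B3}: {B0,B1} ∩ {B0,B3} = {B0}; idom=B0

Frontier:
  join B3 pred B0: · stop@B0
  join B3 pred B1: B1 stop@B0
  join B4 pred B1: B1 stop@B0
  join B4 pred B3: B3 stop@B0
  B0: DF=∅
  B1: DF={B3,B4}
  B2: DF=∅
  B3: DF={B4}
  B4: DF=∅

DF(B3) = ["B4"]

Answer: ["B4"]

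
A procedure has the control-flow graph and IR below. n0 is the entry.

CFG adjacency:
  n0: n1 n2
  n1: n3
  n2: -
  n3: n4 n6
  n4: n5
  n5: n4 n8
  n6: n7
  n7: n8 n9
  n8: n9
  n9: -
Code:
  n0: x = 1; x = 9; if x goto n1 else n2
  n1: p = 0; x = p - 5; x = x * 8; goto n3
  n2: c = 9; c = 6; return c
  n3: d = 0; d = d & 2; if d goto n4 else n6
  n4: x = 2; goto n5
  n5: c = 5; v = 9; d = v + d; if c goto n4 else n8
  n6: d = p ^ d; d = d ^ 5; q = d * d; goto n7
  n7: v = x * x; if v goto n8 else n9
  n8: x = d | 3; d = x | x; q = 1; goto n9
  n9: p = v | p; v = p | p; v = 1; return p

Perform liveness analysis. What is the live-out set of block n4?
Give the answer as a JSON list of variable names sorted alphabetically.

Block summaries:
  n0 def {x} use ∅
  n1 def {p,x} use ∅
  n2 def {c} use ∅
  n3 def {d} use ∅
  n4 def {x} use ∅
  n5 def {c,d,v} use {d}
  n6 def {d,q} use {d,p}
  n7 def {v} use {x}
  n8 def {d,q,x} use {d}
  n9 def {p,v} use {p,v}

Liveness:
  n0 li=∅ lo=∅
  n1 li=∅ lo={p,x}
  n2 li=∅ lo=∅
  n3 li={p,x} lo={d,p,x}
  n4 li={d,p} lo={d,p}
  n5 li={d,p} lo={d,p,v}
  n6 li={d,p,x} lo={d,p,x}
  n7 li={d,p,x} lo={d,p,v}
  n8 li={d,p,v} lo={p,v}
  n9 li={p,v} lo=∅

live-out(n4) = ["d", "p"]

Answer: ["d", "p"]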